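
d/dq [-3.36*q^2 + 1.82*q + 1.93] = 1.82 - 6.72*q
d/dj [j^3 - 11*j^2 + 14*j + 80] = 3*j^2 - 22*j + 14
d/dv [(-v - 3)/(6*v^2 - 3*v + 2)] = (6*v^2 + 36*v - 11)/(36*v^4 - 36*v^3 + 33*v^2 - 12*v + 4)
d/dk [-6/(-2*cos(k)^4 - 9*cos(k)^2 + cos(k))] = 6*(8*cos(k)^3 + 18*cos(k) - 1)*sin(k)/((2*cos(k)^3 + 9*cos(k) - 1)^2*cos(k)^2)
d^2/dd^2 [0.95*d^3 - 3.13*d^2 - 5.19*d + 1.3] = 5.7*d - 6.26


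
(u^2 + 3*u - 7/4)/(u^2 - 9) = (u^2 + 3*u - 7/4)/(u^2 - 9)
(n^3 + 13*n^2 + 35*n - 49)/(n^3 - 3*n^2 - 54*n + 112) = (n^2 + 6*n - 7)/(n^2 - 10*n + 16)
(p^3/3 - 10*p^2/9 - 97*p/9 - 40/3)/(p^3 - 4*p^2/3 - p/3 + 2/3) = (3*p^3 - 10*p^2 - 97*p - 120)/(3*(3*p^3 - 4*p^2 - p + 2))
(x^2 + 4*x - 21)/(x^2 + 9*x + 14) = (x - 3)/(x + 2)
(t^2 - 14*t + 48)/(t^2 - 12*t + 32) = (t - 6)/(t - 4)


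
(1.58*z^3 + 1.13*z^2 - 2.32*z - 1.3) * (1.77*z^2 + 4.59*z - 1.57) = 2.7966*z^5 + 9.2523*z^4 - 1.4003*z^3 - 14.7239*z^2 - 2.3246*z + 2.041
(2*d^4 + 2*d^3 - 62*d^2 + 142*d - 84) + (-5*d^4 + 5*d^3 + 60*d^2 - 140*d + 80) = -3*d^4 + 7*d^3 - 2*d^2 + 2*d - 4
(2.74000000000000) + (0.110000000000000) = 2.85000000000000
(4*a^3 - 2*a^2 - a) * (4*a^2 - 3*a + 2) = 16*a^5 - 20*a^4 + 10*a^3 - a^2 - 2*a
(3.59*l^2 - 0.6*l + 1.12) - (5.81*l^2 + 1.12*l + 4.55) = -2.22*l^2 - 1.72*l - 3.43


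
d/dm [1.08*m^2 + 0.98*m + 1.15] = 2.16*m + 0.98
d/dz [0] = 0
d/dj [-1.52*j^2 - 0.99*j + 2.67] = -3.04*j - 0.99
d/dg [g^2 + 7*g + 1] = 2*g + 7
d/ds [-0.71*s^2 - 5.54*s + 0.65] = -1.42*s - 5.54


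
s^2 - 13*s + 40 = (s - 8)*(s - 5)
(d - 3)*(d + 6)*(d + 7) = d^3 + 10*d^2 + 3*d - 126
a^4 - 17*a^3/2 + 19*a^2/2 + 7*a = a*(a - 7)*(a - 2)*(a + 1/2)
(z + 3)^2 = z^2 + 6*z + 9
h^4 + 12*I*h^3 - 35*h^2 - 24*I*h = h*(h + I)*(h + 3*I)*(h + 8*I)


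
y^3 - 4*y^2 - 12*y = y*(y - 6)*(y + 2)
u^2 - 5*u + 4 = (u - 4)*(u - 1)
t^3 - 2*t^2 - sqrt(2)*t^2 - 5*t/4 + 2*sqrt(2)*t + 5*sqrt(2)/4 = (t - 5/2)*(t + 1/2)*(t - sqrt(2))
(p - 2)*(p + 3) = p^2 + p - 6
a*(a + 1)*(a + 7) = a^3 + 8*a^2 + 7*a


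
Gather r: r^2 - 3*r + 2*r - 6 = r^2 - r - 6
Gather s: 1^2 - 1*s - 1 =-s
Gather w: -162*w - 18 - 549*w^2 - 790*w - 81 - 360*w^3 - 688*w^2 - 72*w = -360*w^3 - 1237*w^2 - 1024*w - 99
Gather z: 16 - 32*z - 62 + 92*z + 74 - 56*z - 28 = 4*z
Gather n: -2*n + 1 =1 - 2*n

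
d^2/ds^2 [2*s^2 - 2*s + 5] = 4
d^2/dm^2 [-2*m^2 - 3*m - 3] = -4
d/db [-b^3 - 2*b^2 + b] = -3*b^2 - 4*b + 1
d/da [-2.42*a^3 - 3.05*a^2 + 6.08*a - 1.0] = -7.26*a^2 - 6.1*a + 6.08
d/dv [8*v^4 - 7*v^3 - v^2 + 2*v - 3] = 32*v^3 - 21*v^2 - 2*v + 2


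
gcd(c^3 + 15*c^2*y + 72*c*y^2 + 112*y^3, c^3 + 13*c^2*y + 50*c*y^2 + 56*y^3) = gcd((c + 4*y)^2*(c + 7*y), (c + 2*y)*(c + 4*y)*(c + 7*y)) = c^2 + 11*c*y + 28*y^2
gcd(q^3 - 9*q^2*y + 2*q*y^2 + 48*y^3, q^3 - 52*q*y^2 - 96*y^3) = -q^2 + 6*q*y + 16*y^2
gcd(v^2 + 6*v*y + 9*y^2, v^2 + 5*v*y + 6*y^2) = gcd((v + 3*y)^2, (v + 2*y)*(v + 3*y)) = v + 3*y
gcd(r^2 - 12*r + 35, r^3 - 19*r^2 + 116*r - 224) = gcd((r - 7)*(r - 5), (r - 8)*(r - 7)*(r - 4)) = r - 7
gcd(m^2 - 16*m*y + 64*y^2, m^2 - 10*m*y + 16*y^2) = -m + 8*y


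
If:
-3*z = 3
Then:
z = -1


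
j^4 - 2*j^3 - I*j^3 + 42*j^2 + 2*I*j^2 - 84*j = j*(j - 2)*(j - 7*I)*(j + 6*I)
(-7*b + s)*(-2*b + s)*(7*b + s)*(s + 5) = 98*b^3*s + 490*b^3 - 49*b^2*s^2 - 245*b^2*s - 2*b*s^3 - 10*b*s^2 + s^4 + 5*s^3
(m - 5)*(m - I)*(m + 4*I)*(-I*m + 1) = -I*m^4 + 4*m^3 + 5*I*m^3 - 20*m^2 - I*m^2 + 4*m + 5*I*m - 20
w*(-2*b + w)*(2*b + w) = -4*b^2*w + w^3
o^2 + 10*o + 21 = (o + 3)*(o + 7)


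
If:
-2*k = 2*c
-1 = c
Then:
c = -1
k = 1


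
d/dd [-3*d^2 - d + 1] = -6*d - 1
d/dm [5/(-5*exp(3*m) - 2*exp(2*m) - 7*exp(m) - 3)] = (75*exp(2*m) + 20*exp(m) + 35)*exp(m)/(5*exp(3*m) + 2*exp(2*m) + 7*exp(m) + 3)^2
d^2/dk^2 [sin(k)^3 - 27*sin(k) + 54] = -9*sin(k)^3 + 33*sin(k)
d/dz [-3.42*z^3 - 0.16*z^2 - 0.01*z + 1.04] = -10.26*z^2 - 0.32*z - 0.01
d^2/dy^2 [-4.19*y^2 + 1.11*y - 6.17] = -8.38000000000000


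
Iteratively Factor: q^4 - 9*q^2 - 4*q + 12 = (q + 2)*(q^3 - 2*q^2 - 5*q + 6) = (q - 1)*(q + 2)*(q^2 - q - 6) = (q - 1)*(q + 2)^2*(q - 3)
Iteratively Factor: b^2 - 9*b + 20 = (b - 4)*(b - 5)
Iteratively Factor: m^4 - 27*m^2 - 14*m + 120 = (m - 2)*(m^3 + 2*m^2 - 23*m - 60) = (m - 2)*(m + 4)*(m^2 - 2*m - 15) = (m - 5)*(m - 2)*(m + 4)*(m + 3)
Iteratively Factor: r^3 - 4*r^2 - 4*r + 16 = (r - 4)*(r^2 - 4) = (r - 4)*(r + 2)*(r - 2)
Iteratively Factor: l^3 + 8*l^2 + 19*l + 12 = (l + 4)*(l^2 + 4*l + 3) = (l + 1)*(l + 4)*(l + 3)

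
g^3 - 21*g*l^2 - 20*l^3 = (g - 5*l)*(g + l)*(g + 4*l)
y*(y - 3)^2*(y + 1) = y^4 - 5*y^3 + 3*y^2 + 9*y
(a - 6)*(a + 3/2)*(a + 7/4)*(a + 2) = a^4 - 3*a^3/4 - 179*a^2/8 - 99*a/2 - 63/2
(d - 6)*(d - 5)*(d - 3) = d^3 - 14*d^2 + 63*d - 90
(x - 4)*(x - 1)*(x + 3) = x^3 - 2*x^2 - 11*x + 12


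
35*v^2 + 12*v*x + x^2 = (5*v + x)*(7*v + x)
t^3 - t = t*(t - 1)*(t + 1)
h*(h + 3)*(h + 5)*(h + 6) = h^4 + 14*h^3 + 63*h^2 + 90*h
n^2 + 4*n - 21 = (n - 3)*(n + 7)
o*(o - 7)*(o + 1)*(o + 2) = o^4 - 4*o^3 - 19*o^2 - 14*o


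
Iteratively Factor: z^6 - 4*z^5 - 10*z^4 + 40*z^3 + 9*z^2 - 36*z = (z - 1)*(z^5 - 3*z^4 - 13*z^3 + 27*z^2 + 36*z) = (z - 1)*(z + 1)*(z^4 - 4*z^3 - 9*z^2 + 36*z) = z*(z - 1)*(z + 1)*(z^3 - 4*z^2 - 9*z + 36) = z*(z - 3)*(z - 1)*(z + 1)*(z^2 - z - 12) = z*(z - 4)*(z - 3)*(z - 1)*(z + 1)*(z + 3)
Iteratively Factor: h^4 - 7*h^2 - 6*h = (h - 3)*(h^3 + 3*h^2 + 2*h) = (h - 3)*(h + 1)*(h^2 + 2*h) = h*(h - 3)*(h + 1)*(h + 2)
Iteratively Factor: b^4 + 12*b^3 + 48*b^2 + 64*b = (b + 4)*(b^3 + 8*b^2 + 16*b) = (b + 4)^2*(b^2 + 4*b) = b*(b + 4)^2*(b + 4)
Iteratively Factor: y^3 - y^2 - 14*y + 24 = (y + 4)*(y^2 - 5*y + 6) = (y - 3)*(y + 4)*(y - 2)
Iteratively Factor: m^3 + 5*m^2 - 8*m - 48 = (m + 4)*(m^2 + m - 12) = (m - 3)*(m + 4)*(m + 4)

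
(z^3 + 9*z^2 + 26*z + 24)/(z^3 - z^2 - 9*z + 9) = (z^2 + 6*z + 8)/(z^2 - 4*z + 3)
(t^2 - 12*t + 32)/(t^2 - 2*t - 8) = (t - 8)/(t + 2)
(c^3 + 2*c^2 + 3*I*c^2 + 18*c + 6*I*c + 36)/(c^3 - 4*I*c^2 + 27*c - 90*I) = (c^2 + c*(2 + 6*I) + 12*I)/(c^2 - I*c + 30)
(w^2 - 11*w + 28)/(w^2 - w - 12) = (w - 7)/(w + 3)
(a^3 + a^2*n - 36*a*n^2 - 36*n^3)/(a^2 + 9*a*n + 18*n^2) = (a^2 - 5*a*n - 6*n^2)/(a + 3*n)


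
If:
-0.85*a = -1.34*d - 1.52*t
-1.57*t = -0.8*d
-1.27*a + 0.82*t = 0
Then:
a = 0.00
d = 0.00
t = 0.00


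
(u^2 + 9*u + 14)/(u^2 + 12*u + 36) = (u^2 + 9*u + 14)/(u^2 + 12*u + 36)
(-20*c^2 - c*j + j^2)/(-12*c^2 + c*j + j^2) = (5*c - j)/(3*c - j)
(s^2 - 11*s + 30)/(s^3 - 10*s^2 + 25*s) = (s - 6)/(s*(s - 5))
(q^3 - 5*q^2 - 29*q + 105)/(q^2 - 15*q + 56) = (q^2 + 2*q - 15)/(q - 8)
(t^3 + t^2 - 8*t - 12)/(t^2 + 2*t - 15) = (t^2 + 4*t + 4)/(t + 5)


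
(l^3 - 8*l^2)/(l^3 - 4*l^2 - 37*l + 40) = l^2/(l^2 + 4*l - 5)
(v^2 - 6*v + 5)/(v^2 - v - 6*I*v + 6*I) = (v - 5)/(v - 6*I)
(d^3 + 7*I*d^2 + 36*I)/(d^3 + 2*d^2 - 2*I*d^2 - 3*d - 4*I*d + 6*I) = (d^2 + 9*I*d - 18)/(d^2 + 2*d - 3)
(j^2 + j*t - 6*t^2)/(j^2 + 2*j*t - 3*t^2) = (-j + 2*t)/(-j + t)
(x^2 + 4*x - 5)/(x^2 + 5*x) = (x - 1)/x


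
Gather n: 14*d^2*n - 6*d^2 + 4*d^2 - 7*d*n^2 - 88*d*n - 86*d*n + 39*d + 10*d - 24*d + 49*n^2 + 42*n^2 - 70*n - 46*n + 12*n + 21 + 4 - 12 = -2*d^2 + 25*d + n^2*(91 - 7*d) + n*(14*d^2 - 174*d - 104) + 13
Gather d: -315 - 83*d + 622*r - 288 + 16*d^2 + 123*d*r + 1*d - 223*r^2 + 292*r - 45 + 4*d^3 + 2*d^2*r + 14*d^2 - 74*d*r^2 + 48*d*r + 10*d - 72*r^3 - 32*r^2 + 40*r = 4*d^3 + d^2*(2*r + 30) + d*(-74*r^2 + 171*r - 72) - 72*r^3 - 255*r^2 + 954*r - 648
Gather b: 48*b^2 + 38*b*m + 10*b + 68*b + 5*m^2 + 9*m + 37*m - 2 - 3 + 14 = 48*b^2 + b*(38*m + 78) + 5*m^2 + 46*m + 9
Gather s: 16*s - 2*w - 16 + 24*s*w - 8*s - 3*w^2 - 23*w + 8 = s*(24*w + 8) - 3*w^2 - 25*w - 8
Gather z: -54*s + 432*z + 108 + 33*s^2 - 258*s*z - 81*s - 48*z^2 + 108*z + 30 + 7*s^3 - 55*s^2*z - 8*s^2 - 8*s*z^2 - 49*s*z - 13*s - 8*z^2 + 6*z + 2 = 7*s^3 + 25*s^2 - 148*s + z^2*(-8*s - 56) + z*(-55*s^2 - 307*s + 546) + 140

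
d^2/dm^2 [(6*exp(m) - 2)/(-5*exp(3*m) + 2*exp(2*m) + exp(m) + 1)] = (-600*exp(6*m) + 630*exp(5*m) - 364*exp(4*m) - 366*exp(3*m) + 174*exp(2*m) - 8*exp(m) - 8)*exp(m)/(125*exp(9*m) - 150*exp(8*m) - 15*exp(7*m) - 23*exp(6*m) + 63*exp(5*m) + 12*exp(4*m) + 2*exp(3*m) - 9*exp(2*m) - 3*exp(m) - 1)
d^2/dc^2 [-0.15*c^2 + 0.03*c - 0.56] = -0.300000000000000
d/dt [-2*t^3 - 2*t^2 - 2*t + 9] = -6*t^2 - 4*t - 2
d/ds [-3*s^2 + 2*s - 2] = 2 - 6*s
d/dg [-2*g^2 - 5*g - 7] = -4*g - 5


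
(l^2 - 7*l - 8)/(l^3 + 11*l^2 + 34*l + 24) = (l - 8)/(l^2 + 10*l + 24)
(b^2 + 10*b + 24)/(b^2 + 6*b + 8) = (b + 6)/(b + 2)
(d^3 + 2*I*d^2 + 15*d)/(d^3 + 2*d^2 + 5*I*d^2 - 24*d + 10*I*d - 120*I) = d*(d - 3*I)/(d^2 + 2*d - 24)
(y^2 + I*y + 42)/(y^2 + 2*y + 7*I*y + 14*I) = (y - 6*I)/(y + 2)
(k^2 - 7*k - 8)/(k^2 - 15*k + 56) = (k + 1)/(k - 7)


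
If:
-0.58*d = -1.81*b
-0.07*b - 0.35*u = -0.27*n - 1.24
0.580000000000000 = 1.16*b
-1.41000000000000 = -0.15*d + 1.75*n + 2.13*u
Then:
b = 0.50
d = 1.56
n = -2.51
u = 1.51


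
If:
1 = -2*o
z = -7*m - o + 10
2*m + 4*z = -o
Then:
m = 83/52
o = -1/2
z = -35/52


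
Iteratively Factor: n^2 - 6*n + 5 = (n - 1)*(n - 5)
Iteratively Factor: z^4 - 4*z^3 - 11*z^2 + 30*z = (z)*(z^3 - 4*z^2 - 11*z + 30) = z*(z - 5)*(z^2 + z - 6) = z*(z - 5)*(z - 2)*(z + 3)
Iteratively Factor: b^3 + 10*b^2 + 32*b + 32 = (b + 4)*(b^2 + 6*b + 8) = (b + 2)*(b + 4)*(b + 4)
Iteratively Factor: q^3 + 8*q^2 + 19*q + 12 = (q + 1)*(q^2 + 7*q + 12) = (q + 1)*(q + 4)*(q + 3)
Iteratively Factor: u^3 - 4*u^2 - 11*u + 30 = (u - 2)*(u^2 - 2*u - 15) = (u - 2)*(u + 3)*(u - 5)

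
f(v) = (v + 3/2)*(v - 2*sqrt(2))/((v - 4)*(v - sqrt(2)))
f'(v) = -(v + 3/2)*(v - 2*sqrt(2))/((v - 4)*(v - sqrt(2))^2) + (v + 3/2)/((v - 4)*(v - sqrt(2))) + (v - 2*sqrt(2))/((v - 4)*(v - sqrt(2))) - (v + 3/2)*(v - 2*sqrt(2))/((v - 4)^2*(v - sqrt(2))) = (-(v - 4)*(v - 2*sqrt(2))*(2*v + 3) + (v - 4)*(v - sqrt(2))*(4*v - 4*sqrt(2) + 3) - (v - 2*sqrt(2))*(v - sqrt(2))*(2*v + 3))/(2*(v - 4)^2*(v - sqrt(2))^2)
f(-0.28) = -0.52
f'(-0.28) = -0.69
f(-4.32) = 0.42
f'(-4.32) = -0.08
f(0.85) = -2.62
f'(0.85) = -5.26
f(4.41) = 7.61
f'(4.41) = -15.00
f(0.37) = -1.21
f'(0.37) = -1.65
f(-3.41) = 0.33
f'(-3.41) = -0.11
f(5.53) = 3.02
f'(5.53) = -1.16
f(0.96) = -3.33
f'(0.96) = -8.00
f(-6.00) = 0.54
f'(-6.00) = -0.05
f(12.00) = 1.46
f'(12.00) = -0.05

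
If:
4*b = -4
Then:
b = -1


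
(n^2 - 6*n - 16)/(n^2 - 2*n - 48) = (n + 2)/(n + 6)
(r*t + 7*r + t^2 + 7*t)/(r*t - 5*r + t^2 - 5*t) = (t + 7)/(t - 5)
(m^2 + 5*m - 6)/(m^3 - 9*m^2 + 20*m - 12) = (m + 6)/(m^2 - 8*m + 12)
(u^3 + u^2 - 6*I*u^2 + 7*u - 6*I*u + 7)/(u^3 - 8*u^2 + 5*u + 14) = (u^2 - 6*I*u + 7)/(u^2 - 9*u + 14)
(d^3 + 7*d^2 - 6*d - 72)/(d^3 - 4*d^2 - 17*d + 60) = (d + 6)/(d - 5)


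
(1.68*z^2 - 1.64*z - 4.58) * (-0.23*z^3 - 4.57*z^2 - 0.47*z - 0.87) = -0.3864*z^5 - 7.3004*z^4 + 7.7586*z^3 + 20.2398*z^2 + 3.5794*z + 3.9846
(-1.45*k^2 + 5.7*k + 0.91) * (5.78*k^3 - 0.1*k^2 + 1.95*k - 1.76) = -8.381*k^5 + 33.091*k^4 + 1.8623*k^3 + 13.576*k^2 - 8.2575*k - 1.6016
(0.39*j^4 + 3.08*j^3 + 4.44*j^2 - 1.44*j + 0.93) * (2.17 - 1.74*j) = -0.6786*j^5 - 4.5129*j^4 - 1.042*j^3 + 12.1404*j^2 - 4.743*j + 2.0181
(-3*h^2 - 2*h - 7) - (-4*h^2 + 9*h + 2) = h^2 - 11*h - 9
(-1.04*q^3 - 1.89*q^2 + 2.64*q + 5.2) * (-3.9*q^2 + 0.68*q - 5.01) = 4.056*q^5 + 6.6638*q^4 - 6.3708*q^3 - 9.0159*q^2 - 9.6904*q - 26.052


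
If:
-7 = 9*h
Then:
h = -7/9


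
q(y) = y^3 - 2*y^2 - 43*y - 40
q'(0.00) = -43.00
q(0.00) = -40.00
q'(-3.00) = -4.00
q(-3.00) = 44.00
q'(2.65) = -32.53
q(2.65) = -149.39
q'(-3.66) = 11.83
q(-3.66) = 41.56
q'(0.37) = -44.07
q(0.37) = -56.13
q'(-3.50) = 7.75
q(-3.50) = 43.12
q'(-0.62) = -39.37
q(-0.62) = -14.35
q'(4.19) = -7.09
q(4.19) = -181.72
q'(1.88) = -39.92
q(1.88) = -121.26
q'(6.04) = 42.28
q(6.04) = -152.33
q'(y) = 3*y^2 - 4*y - 43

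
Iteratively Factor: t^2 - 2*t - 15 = (t - 5)*(t + 3)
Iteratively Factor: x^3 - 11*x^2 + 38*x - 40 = (x - 2)*(x^2 - 9*x + 20) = (x - 5)*(x - 2)*(x - 4)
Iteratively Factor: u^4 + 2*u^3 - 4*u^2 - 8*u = (u)*(u^3 + 2*u^2 - 4*u - 8) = u*(u + 2)*(u^2 - 4) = u*(u - 2)*(u + 2)*(u + 2)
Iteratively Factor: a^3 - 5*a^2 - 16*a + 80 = (a - 4)*(a^2 - a - 20) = (a - 4)*(a + 4)*(a - 5)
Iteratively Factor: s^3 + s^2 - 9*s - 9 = (s + 1)*(s^2 - 9) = (s + 1)*(s + 3)*(s - 3)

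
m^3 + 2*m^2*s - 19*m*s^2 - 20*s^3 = (m - 4*s)*(m + s)*(m + 5*s)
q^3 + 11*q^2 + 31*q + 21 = (q + 1)*(q + 3)*(q + 7)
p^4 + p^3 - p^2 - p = p*(p - 1)*(p + 1)^2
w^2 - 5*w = w*(w - 5)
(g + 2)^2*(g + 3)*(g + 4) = g^4 + 11*g^3 + 44*g^2 + 76*g + 48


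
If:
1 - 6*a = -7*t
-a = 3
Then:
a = -3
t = -19/7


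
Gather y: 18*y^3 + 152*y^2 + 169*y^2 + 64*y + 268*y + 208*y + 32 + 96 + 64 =18*y^3 + 321*y^2 + 540*y + 192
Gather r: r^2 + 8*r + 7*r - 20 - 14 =r^2 + 15*r - 34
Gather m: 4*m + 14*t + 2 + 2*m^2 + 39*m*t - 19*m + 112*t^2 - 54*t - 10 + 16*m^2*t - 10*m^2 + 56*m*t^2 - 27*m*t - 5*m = m^2*(16*t - 8) + m*(56*t^2 + 12*t - 20) + 112*t^2 - 40*t - 8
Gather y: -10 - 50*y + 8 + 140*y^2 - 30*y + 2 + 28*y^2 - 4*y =168*y^2 - 84*y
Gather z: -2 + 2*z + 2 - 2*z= 0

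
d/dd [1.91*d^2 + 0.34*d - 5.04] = 3.82*d + 0.34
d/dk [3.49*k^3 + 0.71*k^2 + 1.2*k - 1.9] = 10.47*k^2 + 1.42*k + 1.2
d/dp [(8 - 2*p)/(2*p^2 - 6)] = (-p^2 + 2*p*(p - 4) + 3)/(p^2 - 3)^2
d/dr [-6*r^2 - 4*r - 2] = -12*r - 4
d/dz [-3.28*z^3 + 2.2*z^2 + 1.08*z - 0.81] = -9.84*z^2 + 4.4*z + 1.08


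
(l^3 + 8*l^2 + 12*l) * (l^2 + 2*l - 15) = l^5 + 10*l^4 + 13*l^3 - 96*l^2 - 180*l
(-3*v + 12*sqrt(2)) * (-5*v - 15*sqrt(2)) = 15*v^2 - 15*sqrt(2)*v - 360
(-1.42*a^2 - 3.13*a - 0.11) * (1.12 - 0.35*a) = 0.497*a^3 - 0.4949*a^2 - 3.4671*a - 0.1232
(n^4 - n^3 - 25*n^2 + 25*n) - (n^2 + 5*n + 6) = n^4 - n^3 - 26*n^2 + 20*n - 6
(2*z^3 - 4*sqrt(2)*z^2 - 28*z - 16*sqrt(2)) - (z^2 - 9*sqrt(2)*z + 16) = 2*z^3 - 4*sqrt(2)*z^2 - z^2 - 28*z + 9*sqrt(2)*z - 16*sqrt(2) - 16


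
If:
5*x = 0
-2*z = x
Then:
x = 0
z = 0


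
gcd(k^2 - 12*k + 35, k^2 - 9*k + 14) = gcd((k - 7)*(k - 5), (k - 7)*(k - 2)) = k - 7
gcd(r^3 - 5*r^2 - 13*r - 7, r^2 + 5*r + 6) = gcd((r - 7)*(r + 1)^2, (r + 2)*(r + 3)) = 1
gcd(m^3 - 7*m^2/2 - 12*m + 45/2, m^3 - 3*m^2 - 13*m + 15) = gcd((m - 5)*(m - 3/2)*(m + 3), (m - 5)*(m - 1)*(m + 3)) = m^2 - 2*m - 15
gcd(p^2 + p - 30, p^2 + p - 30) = p^2 + p - 30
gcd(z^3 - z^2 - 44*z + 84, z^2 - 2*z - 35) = 1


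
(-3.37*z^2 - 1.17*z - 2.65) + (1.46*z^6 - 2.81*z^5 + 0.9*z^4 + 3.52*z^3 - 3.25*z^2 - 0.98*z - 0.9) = 1.46*z^6 - 2.81*z^5 + 0.9*z^4 + 3.52*z^3 - 6.62*z^2 - 2.15*z - 3.55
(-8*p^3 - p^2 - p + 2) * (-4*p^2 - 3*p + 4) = 32*p^5 + 28*p^4 - 25*p^3 - 9*p^2 - 10*p + 8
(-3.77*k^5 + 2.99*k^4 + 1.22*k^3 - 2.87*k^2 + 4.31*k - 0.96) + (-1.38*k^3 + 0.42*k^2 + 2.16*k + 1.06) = -3.77*k^5 + 2.99*k^4 - 0.16*k^3 - 2.45*k^2 + 6.47*k + 0.1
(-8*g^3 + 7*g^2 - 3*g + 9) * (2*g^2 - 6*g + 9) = -16*g^5 + 62*g^4 - 120*g^3 + 99*g^2 - 81*g + 81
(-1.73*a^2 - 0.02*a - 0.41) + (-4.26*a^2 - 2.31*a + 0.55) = -5.99*a^2 - 2.33*a + 0.14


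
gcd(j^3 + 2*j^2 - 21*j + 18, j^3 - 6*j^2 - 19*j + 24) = j - 1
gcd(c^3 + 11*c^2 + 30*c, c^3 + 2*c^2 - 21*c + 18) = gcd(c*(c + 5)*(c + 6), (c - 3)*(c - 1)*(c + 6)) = c + 6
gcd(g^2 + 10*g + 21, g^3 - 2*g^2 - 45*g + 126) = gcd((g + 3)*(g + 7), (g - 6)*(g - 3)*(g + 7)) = g + 7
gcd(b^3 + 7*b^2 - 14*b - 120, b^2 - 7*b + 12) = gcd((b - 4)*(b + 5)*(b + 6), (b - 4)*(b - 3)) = b - 4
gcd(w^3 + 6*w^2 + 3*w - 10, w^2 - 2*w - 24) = 1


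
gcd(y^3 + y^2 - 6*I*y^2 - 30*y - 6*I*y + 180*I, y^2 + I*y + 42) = y - 6*I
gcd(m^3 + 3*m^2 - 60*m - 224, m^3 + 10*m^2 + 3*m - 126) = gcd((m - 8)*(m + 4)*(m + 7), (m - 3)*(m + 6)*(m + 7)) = m + 7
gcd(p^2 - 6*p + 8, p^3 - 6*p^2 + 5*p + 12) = p - 4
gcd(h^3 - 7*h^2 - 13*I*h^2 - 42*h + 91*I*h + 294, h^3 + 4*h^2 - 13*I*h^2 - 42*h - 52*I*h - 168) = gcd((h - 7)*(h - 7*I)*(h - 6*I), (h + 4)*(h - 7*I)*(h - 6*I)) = h^2 - 13*I*h - 42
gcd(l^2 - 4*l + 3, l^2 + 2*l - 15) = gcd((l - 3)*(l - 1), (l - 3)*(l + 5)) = l - 3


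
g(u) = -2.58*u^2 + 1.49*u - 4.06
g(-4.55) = -64.25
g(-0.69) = -6.32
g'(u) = 1.49 - 5.16*u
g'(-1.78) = 10.67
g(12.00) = -357.70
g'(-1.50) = 9.23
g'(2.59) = -11.87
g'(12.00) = -60.43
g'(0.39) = -0.52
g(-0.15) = -4.34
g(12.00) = -357.70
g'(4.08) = -19.56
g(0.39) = -3.87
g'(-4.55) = 24.97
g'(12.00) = -60.43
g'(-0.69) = 5.05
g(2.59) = -17.51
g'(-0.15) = 2.26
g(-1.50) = -12.10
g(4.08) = -40.93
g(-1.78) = -14.89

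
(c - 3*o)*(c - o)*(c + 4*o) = c^3 - 13*c*o^2 + 12*o^3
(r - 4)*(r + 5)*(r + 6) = r^3 + 7*r^2 - 14*r - 120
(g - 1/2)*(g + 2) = g^2 + 3*g/2 - 1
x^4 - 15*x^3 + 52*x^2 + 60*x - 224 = (x - 8)*(x - 7)*(x - 2)*(x + 2)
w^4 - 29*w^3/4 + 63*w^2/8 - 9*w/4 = w*(w - 6)*(w - 3/4)*(w - 1/2)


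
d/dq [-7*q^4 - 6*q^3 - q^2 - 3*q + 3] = -28*q^3 - 18*q^2 - 2*q - 3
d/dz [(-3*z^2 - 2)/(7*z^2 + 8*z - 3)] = 2*(-12*z^2 + 23*z + 8)/(49*z^4 + 112*z^3 + 22*z^2 - 48*z + 9)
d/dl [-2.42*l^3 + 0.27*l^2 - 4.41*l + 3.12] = -7.26*l^2 + 0.54*l - 4.41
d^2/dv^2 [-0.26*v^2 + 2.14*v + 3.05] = -0.520000000000000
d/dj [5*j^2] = 10*j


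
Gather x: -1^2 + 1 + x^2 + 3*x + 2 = x^2 + 3*x + 2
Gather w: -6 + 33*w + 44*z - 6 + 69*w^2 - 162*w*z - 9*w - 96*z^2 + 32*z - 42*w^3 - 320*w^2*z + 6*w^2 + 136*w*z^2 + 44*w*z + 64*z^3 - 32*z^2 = -42*w^3 + w^2*(75 - 320*z) + w*(136*z^2 - 118*z + 24) + 64*z^3 - 128*z^2 + 76*z - 12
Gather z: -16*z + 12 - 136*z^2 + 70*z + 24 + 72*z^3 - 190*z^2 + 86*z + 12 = 72*z^3 - 326*z^2 + 140*z + 48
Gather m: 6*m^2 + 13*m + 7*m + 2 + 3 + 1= 6*m^2 + 20*m + 6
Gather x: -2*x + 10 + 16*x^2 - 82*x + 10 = 16*x^2 - 84*x + 20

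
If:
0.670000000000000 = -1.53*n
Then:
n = -0.44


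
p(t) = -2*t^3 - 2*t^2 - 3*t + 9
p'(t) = -6*t^2 - 4*t - 3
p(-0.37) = 9.94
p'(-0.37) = -2.34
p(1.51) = -6.98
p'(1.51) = -22.72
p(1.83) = -15.44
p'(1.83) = -30.41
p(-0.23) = 9.61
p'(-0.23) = -2.40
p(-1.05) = 12.26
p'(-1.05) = -5.42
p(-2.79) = 45.24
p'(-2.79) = -38.54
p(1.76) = -13.38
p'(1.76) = -28.63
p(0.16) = 8.46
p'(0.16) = -3.79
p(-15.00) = 6354.00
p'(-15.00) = -1293.00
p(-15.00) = 6354.00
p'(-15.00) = -1293.00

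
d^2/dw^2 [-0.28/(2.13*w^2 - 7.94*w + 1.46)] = (2.540664*w^2 - 9.470832*w - 0.28*(4.26*w - 7.94)*(8.52*w - 15.88) + 1.741488)/(2.13*w^2 - 7.94*w + 1.46)^3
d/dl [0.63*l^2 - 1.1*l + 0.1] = 1.26*l - 1.1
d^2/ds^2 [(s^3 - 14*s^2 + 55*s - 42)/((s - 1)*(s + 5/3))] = 3588/(27*s^3 + 135*s^2 + 225*s + 125)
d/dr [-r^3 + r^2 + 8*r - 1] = -3*r^2 + 2*r + 8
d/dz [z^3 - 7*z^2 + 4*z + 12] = 3*z^2 - 14*z + 4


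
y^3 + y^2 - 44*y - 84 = (y - 7)*(y + 2)*(y + 6)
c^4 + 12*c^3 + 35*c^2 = c^2*(c + 5)*(c + 7)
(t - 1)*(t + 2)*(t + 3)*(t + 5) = t^4 + 9*t^3 + 21*t^2 - t - 30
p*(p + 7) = p^2 + 7*p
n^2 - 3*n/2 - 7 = (n - 7/2)*(n + 2)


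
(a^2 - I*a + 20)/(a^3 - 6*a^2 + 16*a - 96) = (a - 5*I)/(a^2 + a*(-6 - 4*I) + 24*I)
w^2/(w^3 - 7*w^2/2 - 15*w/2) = 2*w/(2*w^2 - 7*w - 15)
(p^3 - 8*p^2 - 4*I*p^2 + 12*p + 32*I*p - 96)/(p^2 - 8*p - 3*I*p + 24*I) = (p^2 - 4*I*p + 12)/(p - 3*I)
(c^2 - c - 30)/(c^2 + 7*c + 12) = (c^2 - c - 30)/(c^2 + 7*c + 12)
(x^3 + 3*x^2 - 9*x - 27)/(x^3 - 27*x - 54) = (x - 3)/(x - 6)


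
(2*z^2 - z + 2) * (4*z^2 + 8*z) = 8*z^4 + 12*z^3 + 16*z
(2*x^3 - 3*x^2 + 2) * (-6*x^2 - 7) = -12*x^5 + 18*x^4 - 14*x^3 + 9*x^2 - 14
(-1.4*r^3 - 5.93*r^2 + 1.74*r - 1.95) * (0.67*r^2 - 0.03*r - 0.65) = -0.938*r^5 - 3.9311*r^4 + 2.2537*r^3 + 2.4958*r^2 - 1.0725*r + 1.2675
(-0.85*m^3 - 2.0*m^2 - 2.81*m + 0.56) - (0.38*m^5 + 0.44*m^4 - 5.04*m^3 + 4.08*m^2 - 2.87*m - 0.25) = -0.38*m^5 - 0.44*m^4 + 4.19*m^3 - 6.08*m^2 + 0.0600000000000001*m + 0.81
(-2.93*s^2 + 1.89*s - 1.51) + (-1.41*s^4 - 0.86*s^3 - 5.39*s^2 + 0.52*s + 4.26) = -1.41*s^4 - 0.86*s^3 - 8.32*s^2 + 2.41*s + 2.75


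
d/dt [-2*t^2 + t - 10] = 1 - 4*t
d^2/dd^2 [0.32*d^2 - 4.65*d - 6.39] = 0.640000000000000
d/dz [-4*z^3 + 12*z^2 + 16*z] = -12*z^2 + 24*z + 16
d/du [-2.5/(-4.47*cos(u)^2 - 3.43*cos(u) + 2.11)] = (22.35*cos(u) + 8.575)*sin(u)/(4.47*cos(u)^2 + 3.43*cos(u) - 2.11)^2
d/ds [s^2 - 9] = 2*s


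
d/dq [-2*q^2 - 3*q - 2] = -4*q - 3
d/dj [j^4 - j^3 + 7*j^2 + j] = 4*j^3 - 3*j^2 + 14*j + 1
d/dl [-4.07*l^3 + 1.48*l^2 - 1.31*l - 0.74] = -12.21*l^2 + 2.96*l - 1.31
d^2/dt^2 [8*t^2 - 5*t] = 16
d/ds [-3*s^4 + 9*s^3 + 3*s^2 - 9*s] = -12*s^3 + 27*s^2 + 6*s - 9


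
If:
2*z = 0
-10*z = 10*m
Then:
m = 0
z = 0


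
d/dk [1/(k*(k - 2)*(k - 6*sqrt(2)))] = (-k*(k - 2) - k*(k - 6*sqrt(2)) - (k - 2)*(k - 6*sqrt(2)))/(k^2*(k - 2)^2*(k - 6*sqrt(2))^2)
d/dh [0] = 0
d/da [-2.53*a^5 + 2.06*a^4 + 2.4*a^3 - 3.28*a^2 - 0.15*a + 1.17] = -12.65*a^4 + 8.24*a^3 + 7.2*a^2 - 6.56*a - 0.15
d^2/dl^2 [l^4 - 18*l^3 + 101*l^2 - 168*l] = 12*l^2 - 108*l + 202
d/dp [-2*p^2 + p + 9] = 1 - 4*p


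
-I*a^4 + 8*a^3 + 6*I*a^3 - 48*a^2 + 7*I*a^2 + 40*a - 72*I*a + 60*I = (a - 5)*(a + 2*I)*(a + 6*I)*(-I*a + I)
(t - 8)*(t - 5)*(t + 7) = t^3 - 6*t^2 - 51*t + 280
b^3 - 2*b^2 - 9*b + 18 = (b - 3)*(b - 2)*(b + 3)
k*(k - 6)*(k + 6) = k^3 - 36*k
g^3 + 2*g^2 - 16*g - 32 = (g - 4)*(g + 2)*(g + 4)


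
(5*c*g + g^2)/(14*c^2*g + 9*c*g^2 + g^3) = (5*c + g)/(14*c^2 + 9*c*g + g^2)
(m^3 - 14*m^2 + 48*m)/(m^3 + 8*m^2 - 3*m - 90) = m*(m^2 - 14*m + 48)/(m^3 + 8*m^2 - 3*m - 90)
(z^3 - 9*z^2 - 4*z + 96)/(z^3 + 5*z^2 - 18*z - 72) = (z - 8)/(z + 6)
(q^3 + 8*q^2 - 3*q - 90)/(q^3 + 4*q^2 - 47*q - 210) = (q - 3)/(q - 7)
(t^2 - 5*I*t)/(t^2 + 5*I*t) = (t - 5*I)/(t + 5*I)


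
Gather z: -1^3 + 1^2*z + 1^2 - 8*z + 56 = 56 - 7*z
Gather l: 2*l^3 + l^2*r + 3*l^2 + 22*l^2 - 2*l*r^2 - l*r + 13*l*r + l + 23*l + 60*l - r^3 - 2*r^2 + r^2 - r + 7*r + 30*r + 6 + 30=2*l^3 + l^2*(r + 25) + l*(-2*r^2 + 12*r + 84) - r^3 - r^2 + 36*r + 36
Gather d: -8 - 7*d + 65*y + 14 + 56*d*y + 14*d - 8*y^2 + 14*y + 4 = d*(56*y + 7) - 8*y^2 + 79*y + 10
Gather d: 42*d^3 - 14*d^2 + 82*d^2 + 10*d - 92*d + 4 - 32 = 42*d^3 + 68*d^2 - 82*d - 28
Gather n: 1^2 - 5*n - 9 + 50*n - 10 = 45*n - 18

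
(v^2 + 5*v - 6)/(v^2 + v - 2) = (v + 6)/(v + 2)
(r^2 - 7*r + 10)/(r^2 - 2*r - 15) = (r - 2)/(r + 3)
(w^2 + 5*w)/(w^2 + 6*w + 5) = w/(w + 1)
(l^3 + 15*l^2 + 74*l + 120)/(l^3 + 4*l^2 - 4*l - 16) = (l^2 + 11*l + 30)/(l^2 - 4)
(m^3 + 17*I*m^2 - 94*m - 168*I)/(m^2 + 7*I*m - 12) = (m^2 + 13*I*m - 42)/(m + 3*I)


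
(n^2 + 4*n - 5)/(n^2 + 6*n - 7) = (n + 5)/(n + 7)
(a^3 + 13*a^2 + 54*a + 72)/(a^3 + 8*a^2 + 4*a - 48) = (a + 3)/(a - 2)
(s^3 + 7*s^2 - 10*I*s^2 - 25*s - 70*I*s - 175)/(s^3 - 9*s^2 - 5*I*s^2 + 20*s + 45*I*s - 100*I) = (s^2 + s*(7 - 5*I) - 35*I)/(s^2 - 9*s + 20)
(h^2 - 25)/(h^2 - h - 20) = (h + 5)/(h + 4)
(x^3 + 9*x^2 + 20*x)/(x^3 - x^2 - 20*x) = (x + 5)/(x - 5)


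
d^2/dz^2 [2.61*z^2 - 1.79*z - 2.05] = 5.22000000000000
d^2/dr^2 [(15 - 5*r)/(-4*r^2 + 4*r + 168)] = 5*((4 - 3*r)*(-r^2 + r + 42) - (r - 3)*(2*r - 1)^2)/(2*(-r^2 + r + 42)^3)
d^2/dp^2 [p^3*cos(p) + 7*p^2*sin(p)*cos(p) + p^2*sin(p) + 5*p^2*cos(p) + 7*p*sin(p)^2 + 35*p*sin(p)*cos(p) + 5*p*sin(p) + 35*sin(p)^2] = -p^3*cos(p) - 7*p^2*sin(p) - 14*p^2*sin(2*p) - 5*p^2*cos(p) - 25*p*sin(p) - 70*p*sin(2*p) + 10*p*cos(p) + 42*p*cos(2*p) + 2*sin(p) + 21*sin(2*p) + 20*cos(p) + 140*cos(2*p)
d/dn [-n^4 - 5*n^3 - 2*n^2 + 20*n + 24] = -4*n^3 - 15*n^2 - 4*n + 20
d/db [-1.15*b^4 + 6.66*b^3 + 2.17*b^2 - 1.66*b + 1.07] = -4.6*b^3 + 19.98*b^2 + 4.34*b - 1.66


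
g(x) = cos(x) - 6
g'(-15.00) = 0.65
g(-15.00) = -6.76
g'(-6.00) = -0.28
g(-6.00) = -5.04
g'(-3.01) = 0.13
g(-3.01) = -6.99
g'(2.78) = -0.35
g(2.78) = -6.94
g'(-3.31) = -0.17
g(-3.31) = -6.99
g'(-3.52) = -0.37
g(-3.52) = -6.93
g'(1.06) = -0.87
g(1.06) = -5.51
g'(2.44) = -0.65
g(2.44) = -6.76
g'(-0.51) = 0.49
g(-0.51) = -5.13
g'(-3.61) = -0.45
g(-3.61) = -6.89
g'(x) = -sin(x)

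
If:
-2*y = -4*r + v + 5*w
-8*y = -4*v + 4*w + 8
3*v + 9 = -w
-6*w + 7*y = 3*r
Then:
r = -431/158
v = -214/79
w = -69/79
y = -303/158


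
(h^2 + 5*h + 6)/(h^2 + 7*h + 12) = (h + 2)/(h + 4)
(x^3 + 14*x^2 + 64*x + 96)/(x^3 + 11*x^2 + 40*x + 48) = (x + 6)/(x + 3)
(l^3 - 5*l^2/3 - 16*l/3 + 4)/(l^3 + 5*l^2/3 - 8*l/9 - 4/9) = 3*(l - 3)/(3*l + 1)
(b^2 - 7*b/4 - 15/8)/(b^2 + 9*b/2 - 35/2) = (b + 3/4)/(b + 7)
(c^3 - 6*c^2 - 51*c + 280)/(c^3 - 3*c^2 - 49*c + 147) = (c^2 - 13*c + 40)/(c^2 - 10*c + 21)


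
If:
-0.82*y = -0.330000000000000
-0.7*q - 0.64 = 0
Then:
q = -0.91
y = 0.40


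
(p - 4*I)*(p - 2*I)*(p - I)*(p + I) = p^4 - 6*I*p^3 - 7*p^2 - 6*I*p - 8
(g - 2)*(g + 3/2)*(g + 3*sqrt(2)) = g^3 - g^2/2 + 3*sqrt(2)*g^2 - 3*g - 3*sqrt(2)*g/2 - 9*sqrt(2)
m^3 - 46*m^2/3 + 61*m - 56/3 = (m - 8)*(m - 7)*(m - 1/3)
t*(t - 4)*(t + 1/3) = t^3 - 11*t^2/3 - 4*t/3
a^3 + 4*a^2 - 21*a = a*(a - 3)*(a + 7)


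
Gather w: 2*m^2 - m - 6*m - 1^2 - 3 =2*m^2 - 7*m - 4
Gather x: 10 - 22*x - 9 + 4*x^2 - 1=4*x^2 - 22*x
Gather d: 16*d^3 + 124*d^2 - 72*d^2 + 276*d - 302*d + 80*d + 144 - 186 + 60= 16*d^3 + 52*d^2 + 54*d + 18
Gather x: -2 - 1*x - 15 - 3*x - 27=-4*x - 44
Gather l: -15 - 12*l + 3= -12*l - 12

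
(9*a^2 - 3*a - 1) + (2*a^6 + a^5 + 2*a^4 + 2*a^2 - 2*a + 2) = 2*a^6 + a^5 + 2*a^4 + 11*a^2 - 5*a + 1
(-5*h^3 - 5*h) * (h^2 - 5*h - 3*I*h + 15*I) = -5*h^5 + 25*h^4 + 15*I*h^4 - 5*h^3 - 75*I*h^3 + 25*h^2 + 15*I*h^2 - 75*I*h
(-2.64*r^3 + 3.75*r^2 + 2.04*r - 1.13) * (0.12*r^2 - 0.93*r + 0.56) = -0.3168*r^5 + 2.9052*r^4 - 4.7211*r^3 + 0.0671999999999999*r^2 + 2.1933*r - 0.6328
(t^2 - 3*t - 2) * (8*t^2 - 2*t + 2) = 8*t^4 - 26*t^3 - 8*t^2 - 2*t - 4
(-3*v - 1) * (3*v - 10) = -9*v^2 + 27*v + 10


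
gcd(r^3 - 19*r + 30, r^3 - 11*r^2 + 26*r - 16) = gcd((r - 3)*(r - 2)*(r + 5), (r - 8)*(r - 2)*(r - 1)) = r - 2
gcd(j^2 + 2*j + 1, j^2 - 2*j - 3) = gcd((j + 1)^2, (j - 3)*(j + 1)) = j + 1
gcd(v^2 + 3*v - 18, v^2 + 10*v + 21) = 1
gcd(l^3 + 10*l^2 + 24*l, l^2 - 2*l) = l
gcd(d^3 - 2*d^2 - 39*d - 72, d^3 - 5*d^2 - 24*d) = d^2 - 5*d - 24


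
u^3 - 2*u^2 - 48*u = u*(u - 8)*(u + 6)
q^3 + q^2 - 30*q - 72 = (q - 6)*(q + 3)*(q + 4)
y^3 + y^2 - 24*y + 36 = (y - 3)*(y - 2)*(y + 6)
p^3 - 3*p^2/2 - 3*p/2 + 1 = (p - 2)*(p - 1/2)*(p + 1)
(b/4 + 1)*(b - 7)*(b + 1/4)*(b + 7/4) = b^4/4 - b^3/4 - 537*b^2/64 - 917*b/64 - 49/16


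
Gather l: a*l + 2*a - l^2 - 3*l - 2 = 2*a - l^2 + l*(a - 3) - 2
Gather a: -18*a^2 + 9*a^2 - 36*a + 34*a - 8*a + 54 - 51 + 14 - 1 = -9*a^2 - 10*a + 16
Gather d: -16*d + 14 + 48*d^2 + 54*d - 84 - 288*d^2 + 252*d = -240*d^2 + 290*d - 70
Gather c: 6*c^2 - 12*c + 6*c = 6*c^2 - 6*c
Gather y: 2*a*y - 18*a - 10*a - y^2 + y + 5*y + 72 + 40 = -28*a - y^2 + y*(2*a + 6) + 112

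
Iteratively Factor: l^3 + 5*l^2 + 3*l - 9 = (l + 3)*(l^2 + 2*l - 3) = (l - 1)*(l + 3)*(l + 3)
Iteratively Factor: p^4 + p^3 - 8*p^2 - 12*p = (p)*(p^3 + p^2 - 8*p - 12) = p*(p - 3)*(p^2 + 4*p + 4) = p*(p - 3)*(p + 2)*(p + 2)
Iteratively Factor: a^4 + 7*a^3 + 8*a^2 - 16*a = (a + 4)*(a^3 + 3*a^2 - 4*a) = a*(a + 4)*(a^2 + 3*a - 4) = a*(a + 4)^2*(a - 1)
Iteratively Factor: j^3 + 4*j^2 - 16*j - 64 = (j + 4)*(j^2 - 16) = (j + 4)^2*(j - 4)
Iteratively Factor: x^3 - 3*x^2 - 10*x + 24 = (x - 4)*(x^2 + x - 6) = (x - 4)*(x - 2)*(x + 3)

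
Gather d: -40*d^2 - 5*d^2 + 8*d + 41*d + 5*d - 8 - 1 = -45*d^2 + 54*d - 9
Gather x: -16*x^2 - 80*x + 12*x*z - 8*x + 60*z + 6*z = -16*x^2 + x*(12*z - 88) + 66*z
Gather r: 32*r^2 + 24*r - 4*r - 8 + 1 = 32*r^2 + 20*r - 7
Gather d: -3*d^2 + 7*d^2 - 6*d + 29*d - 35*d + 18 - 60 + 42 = 4*d^2 - 12*d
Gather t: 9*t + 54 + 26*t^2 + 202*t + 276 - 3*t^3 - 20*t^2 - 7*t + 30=-3*t^3 + 6*t^2 + 204*t + 360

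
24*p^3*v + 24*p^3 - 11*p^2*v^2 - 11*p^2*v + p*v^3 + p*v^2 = (-8*p + v)*(-3*p + v)*(p*v + p)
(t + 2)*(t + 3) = t^2 + 5*t + 6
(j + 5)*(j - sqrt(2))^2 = j^3 - 2*sqrt(2)*j^2 + 5*j^2 - 10*sqrt(2)*j + 2*j + 10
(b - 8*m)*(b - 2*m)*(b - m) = b^3 - 11*b^2*m + 26*b*m^2 - 16*m^3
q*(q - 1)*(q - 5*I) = q^3 - q^2 - 5*I*q^2 + 5*I*q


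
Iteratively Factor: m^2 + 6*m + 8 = (m + 4)*(m + 2)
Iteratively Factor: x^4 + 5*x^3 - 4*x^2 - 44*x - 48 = (x + 2)*(x^3 + 3*x^2 - 10*x - 24) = (x - 3)*(x + 2)*(x^2 + 6*x + 8) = (x - 3)*(x + 2)*(x + 4)*(x + 2)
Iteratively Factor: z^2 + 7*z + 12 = (z + 3)*(z + 4)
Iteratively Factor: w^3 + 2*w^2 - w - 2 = (w + 1)*(w^2 + w - 2) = (w + 1)*(w + 2)*(w - 1)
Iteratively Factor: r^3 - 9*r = (r - 3)*(r^2 + 3*r) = (r - 3)*(r + 3)*(r)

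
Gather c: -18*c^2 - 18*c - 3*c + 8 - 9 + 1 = -18*c^2 - 21*c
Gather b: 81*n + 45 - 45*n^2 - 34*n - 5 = -45*n^2 + 47*n + 40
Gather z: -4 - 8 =-12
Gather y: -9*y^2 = -9*y^2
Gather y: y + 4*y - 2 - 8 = 5*y - 10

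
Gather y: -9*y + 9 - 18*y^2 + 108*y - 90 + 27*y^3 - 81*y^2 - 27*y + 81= 27*y^3 - 99*y^2 + 72*y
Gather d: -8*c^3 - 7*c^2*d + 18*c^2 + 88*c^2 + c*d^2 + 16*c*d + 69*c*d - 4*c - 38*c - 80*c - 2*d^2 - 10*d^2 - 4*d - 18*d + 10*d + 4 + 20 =-8*c^3 + 106*c^2 - 122*c + d^2*(c - 12) + d*(-7*c^2 + 85*c - 12) + 24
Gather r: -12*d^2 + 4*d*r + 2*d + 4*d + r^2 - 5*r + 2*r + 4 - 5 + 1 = -12*d^2 + 6*d + r^2 + r*(4*d - 3)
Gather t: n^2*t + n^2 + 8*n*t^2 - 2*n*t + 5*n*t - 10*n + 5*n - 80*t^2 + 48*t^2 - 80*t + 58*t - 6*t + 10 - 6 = n^2 - 5*n + t^2*(8*n - 32) + t*(n^2 + 3*n - 28) + 4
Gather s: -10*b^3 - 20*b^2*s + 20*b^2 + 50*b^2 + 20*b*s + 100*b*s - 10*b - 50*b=-10*b^3 + 70*b^2 - 60*b + s*(-20*b^2 + 120*b)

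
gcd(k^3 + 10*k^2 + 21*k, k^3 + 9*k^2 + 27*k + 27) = k + 3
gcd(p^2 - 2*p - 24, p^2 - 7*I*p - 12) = 1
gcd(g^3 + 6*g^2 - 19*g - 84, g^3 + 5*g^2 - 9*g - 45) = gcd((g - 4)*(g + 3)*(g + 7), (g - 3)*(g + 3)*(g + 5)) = g + 3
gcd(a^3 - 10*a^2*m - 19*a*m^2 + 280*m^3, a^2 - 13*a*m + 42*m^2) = a - 7*m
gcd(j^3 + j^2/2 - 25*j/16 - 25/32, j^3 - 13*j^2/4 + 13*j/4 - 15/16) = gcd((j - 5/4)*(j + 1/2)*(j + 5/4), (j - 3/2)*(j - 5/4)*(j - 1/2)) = j - 5/4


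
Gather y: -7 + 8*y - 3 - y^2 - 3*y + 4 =-y^2 + 5*y - 6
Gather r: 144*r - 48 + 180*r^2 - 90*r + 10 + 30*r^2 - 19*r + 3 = 210*r^2 + 35*r - 35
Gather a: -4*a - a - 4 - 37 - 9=-5*a - 50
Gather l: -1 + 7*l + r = 7*l + r - 1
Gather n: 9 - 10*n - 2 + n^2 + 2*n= n^2 - 8*n + 7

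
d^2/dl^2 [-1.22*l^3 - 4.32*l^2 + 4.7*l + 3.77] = -7.32*l - 8.64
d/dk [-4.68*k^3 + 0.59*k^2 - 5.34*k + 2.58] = -14.04*k^2 + 1.18*k - 5.34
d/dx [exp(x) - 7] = exp(x)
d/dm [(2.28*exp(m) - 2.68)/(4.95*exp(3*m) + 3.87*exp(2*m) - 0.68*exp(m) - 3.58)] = (-22.572*exp(3*m) + 30.9744*exp(2*m) + 20.7432*exp(m) - 9.9848)*exp(m)/(24.5025*exp(6*m) + 38.313*exp(5*m) + 8.2449*exp(4*m) - 40.7052*exp(3*m) - 27.2468*exp(2*m) + 4.8688*exp(m) + 12.8164)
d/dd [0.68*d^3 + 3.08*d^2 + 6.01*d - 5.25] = 2.04*d^2 + 6.16*d + 6.01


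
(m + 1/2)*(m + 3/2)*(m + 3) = m^3 + 5*m^2 + 27*m/4 + 9/4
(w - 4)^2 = w^2 - 8*w + 16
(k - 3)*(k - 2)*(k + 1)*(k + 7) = k^4 + 3*k^3 - 27*k^2 + 13*k + 42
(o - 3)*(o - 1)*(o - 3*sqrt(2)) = o^3 - 3*sqrt(2)*o^2 - 4*o^2 + 3*o + 12*sqrt(2)*o - 9*sqrt(2)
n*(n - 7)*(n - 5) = n^3 - 12*n^2 + 35*n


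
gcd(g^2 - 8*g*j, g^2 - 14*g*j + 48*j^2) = g - 8*j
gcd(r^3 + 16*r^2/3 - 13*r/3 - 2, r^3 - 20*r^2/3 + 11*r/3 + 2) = r^2 - 2*r/3 - 1/3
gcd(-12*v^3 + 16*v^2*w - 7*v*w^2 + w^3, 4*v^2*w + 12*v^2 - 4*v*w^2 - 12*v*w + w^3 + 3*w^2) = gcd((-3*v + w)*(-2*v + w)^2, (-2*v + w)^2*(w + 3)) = 4*v^2 - 4*v*w + w^2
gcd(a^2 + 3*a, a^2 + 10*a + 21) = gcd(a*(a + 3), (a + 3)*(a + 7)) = a + 3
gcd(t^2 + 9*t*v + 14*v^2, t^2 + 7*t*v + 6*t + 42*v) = t + 7*v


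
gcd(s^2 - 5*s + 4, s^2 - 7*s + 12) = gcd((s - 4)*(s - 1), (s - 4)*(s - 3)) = s - 4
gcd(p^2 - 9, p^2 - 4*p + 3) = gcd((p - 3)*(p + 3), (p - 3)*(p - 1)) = p - 3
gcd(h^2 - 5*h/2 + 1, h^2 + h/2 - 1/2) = h - 1/2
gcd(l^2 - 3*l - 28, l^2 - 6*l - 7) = l - 7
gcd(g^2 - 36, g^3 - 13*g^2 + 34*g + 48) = g - 6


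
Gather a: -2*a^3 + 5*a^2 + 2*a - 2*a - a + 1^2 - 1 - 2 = -2*a^3 + 5*a^2 - a - 2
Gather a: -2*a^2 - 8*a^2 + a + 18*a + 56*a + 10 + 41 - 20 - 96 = -10*a^2 + 75*a - 65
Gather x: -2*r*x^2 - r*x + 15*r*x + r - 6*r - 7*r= -2*r*x^2 + 14*r*x - 12*r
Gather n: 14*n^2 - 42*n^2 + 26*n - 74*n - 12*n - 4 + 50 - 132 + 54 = -28*n^2 - 60*n - 32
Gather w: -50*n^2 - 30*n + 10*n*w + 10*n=-50*n^2 + 10*n*w - 20*n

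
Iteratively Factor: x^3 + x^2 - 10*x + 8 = (x + 4)*(x^2 - 3*x + 2) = (x - 1)*(x + 4)*(x - 2)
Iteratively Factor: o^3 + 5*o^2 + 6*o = (o + 2)*(o^2 + 3*o) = o*(o + 2)*(o + 3)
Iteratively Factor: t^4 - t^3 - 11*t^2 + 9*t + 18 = (t + 3)*(t^3 - 4*t^2 + t + 6) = (t - 3)*(t + 3)*(t^2 - t - 2) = (t - 3)*(t - 2)*(t + 3)*(t + 1)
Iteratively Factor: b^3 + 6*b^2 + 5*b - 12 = (b + 4)*(b^2 + 2*b - 3) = (b - 1)*(b + 4)*(b + 3)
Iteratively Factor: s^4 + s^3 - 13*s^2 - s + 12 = (s - 3)*(s^3 + 4*s^2 - s - 4) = (s - 3)*(s + 1)*(s^2 + 3*s - 4) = (s - 3)*(s - 1)*(s + 1)*(s + 4)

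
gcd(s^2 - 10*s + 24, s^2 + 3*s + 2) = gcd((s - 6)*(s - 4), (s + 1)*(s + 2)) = 1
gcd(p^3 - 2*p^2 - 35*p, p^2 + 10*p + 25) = p + 5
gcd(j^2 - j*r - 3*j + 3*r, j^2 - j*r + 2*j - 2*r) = -j + r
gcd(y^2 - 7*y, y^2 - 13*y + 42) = y - 7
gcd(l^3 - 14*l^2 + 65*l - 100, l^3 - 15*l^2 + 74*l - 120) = l^2 - 9*l + 20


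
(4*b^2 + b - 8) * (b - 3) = 4*b^3 - 11*b^2 - 11*b + 24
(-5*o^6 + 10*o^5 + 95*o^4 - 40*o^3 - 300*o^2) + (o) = -5*o^6 + 10*o^5 + 95*o^4 - 40*o^3 - 300*o^2 + o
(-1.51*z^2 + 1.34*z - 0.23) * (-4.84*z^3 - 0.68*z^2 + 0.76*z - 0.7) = 7.3084*z^5 - 5.4588*z^4 - 0.9456*z^3 + 2.2318*z^2 - 1.1128*z + 0.161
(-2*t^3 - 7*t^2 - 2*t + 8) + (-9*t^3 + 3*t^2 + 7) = -11*t^3 - 4*t^2 - 2*t + 15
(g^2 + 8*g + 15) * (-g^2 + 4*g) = -g^4 - 4*g^3 + 17*g^2 + 60*g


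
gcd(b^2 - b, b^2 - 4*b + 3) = b - 1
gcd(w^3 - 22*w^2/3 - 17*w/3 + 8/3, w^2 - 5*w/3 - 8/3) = w + 1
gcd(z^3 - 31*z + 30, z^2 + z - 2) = z - 1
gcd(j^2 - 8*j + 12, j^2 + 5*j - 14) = j - 2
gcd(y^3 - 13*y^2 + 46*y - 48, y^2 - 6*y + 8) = y - 2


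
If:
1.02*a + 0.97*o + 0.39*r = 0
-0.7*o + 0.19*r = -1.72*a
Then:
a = -0.191949294828744*r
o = -0.200218267293486*r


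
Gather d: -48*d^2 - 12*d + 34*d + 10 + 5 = -48*d^2 + 22*d + 15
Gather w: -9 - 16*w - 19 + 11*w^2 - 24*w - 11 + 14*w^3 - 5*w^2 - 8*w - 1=14*w^3 + 6*w^2 - 48*w - 40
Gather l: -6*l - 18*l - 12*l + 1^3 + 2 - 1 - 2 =-36*l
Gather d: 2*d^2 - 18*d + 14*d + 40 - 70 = 2*d^2 - 4*d - 30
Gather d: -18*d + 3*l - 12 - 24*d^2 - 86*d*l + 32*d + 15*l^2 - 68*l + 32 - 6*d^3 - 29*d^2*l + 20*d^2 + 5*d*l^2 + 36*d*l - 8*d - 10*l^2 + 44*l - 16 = -6*d^3 + d^2*(-29*l - 4) + d*(5*l^2 - 50*l + 6) + 5*l^2 - 21*l + 4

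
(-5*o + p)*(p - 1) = -5*o*p + 5*o + p^2 - p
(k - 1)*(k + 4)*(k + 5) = k^3 + 8*k^2 + 11*k - 20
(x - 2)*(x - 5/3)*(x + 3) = x^3 - 2*x^2/3 - 23*x/3 + 10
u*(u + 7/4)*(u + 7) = u^3 + 35*u^2/4 + 49*u/4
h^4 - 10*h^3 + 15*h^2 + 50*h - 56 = (h - 7)*(h - 4)*(h - 1)*(h + 2)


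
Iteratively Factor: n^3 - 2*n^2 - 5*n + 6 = (n - 1)*(n^2 - n - 6) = (n - 3)*(n - 1)*(n + 2)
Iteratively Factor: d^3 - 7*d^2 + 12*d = (d - 4)*(d^2 - 3*d) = (d - 4)*(d - 3)*(d)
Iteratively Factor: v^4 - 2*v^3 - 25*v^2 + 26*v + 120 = (v + 4)*(v^3 - 6*v^2 - v + 30) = (v - 3)*(v + 4)*(v^2 - 3*v - 10) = (v - 3)*(v + 2)*(v + 4)*(v - 5)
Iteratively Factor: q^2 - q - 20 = (q - 5)*(q + 4)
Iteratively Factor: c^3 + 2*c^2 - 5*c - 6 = (c - 2)*(c^2 + 4*c + 3) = (c - 2)*(c + 1)*(c + 3)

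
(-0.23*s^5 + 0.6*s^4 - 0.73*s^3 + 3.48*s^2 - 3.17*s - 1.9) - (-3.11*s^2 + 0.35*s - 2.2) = -0.23*s^5 + 0.6*s^4 - 0.73*s^3 + 6.59*s^2 - 3.52*s + 0.3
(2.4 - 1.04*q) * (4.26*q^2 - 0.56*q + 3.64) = -4.4304*q^3 + 10.8064*q^2 - 5.1296*q + 8.736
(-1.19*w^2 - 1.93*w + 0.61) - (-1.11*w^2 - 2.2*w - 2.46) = -0.0799999999999998*w^2 + 0.27*w + 3.07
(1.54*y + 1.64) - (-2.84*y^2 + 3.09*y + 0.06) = 2.84*y^2 - 1.55*y + 1.58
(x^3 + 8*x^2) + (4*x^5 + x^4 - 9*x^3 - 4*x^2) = 4*x^5 + x^4 - 8*x^3 + 4*x^2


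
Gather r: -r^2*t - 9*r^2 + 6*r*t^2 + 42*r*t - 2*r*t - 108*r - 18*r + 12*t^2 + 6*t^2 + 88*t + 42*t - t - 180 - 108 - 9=r^2*(-t - 9) + r*(6*t^2 + 40*t - 126) + 18*t^2 + 129*t - 297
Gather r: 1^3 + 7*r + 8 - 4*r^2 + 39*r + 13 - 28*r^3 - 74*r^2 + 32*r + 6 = -28*r^3 - 78*r^2 + 78*r + 28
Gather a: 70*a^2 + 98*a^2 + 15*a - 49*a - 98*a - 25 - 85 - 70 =168*a^2 - 132*a - 180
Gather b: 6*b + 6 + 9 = 6*b + 15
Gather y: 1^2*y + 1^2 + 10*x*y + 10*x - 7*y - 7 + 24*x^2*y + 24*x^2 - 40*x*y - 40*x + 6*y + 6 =24*x^2 - 30*x + y*(24*x^2 - 30*x)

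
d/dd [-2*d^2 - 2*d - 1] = -4*d - 2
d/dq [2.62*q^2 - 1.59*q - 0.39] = 5.24*q - 1.59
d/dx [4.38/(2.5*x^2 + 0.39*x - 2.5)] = (-21.9*x - 1.7082)/(2.5*x^2 + 0.39*x - 2.5)^2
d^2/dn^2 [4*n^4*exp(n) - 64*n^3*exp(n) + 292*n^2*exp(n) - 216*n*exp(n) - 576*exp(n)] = 4*(n^4 - 8*n^3 - 11*n^2 + 142*n - 106)*exp(n)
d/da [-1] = 0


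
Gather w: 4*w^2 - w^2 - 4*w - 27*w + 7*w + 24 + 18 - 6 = 3*w^2 - 24*w + 36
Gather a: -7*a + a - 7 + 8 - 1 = -6*a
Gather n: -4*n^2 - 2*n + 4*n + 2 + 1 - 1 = -4*n^2 + 2*n + 2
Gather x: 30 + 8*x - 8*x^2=-8*x^2 + 8*x + 30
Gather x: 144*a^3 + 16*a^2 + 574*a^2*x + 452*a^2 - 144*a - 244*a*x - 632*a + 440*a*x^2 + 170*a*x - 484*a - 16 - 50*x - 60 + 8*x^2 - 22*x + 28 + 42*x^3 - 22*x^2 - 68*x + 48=144*a^3 + 468*a^2 - 1260*a + 42*x^3 + x^2*(440*a - 14) + x*(574*a^2 - 74*a - 140)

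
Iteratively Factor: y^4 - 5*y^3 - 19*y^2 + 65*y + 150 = (y - 5)*(y^3 - 19*y - 30) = (y - 5)*(y + 3)*(y^2 - 3*y - 10) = (y - 5)^2*(y + 3)*(y + 2)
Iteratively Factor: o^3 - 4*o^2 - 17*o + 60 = (o + 4)*(o^2 - 8*o + 15) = (o - 3)*(o + 4)*(o - 5)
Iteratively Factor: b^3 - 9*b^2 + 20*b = (b - 4)*(b^2 - 5*b) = b*(b - 4)*(b - 5)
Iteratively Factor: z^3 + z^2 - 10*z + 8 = (z - 1)*(z^2 + 2*z - 8) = (z - 1)*(z + 4)*(z - 2)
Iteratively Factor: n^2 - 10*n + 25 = (n - 5)*(n - 5)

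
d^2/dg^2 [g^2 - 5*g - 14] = 2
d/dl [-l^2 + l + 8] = 1 - 2*l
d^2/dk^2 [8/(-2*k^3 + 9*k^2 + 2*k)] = 16*(3*k*(2*k - 3)*(-2*k^2 + 9*k + 2) + 4*(-3*k^2 + 9*k + 1)^2)/(k^3*(-2*k^2 + 9*k + 2)^3)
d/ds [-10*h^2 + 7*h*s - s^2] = 7*h - 2*s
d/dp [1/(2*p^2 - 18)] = -p/(p^2 - 9)^2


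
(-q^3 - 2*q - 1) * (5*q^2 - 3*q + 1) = -5*q^5 + 3*q^4 - 11*q^3 + q^2 + q - 1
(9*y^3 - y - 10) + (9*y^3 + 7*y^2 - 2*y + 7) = 18*y^3 + 7*y^2 - 3*y - 3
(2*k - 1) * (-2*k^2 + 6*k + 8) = -4*k^3 + 14*k^2 + 10*k - 8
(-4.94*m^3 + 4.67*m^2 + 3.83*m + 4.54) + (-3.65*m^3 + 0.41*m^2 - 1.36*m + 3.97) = -8.59*m^3 + 5.08*m^2 + 2.47*m + 8.51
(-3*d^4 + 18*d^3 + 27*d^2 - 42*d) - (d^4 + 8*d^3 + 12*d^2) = -4*d^4 + 10*d^3 + 15*d^2 - 42*d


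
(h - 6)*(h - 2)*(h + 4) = h^3 - 4*h^2 - 20*h + 48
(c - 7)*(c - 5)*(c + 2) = c^3 - 10*c^2 + 11*c + 70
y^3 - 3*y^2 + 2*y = y*(y - 2)*(y - 1)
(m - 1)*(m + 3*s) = m^2 + 3*m*s - m - 3*s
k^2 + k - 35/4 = (k - 5/2)*(k + 7/2)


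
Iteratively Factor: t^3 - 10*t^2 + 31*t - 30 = (t - 2)*(t^2 - 8*t + 15) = (t - 3)*(t - 2)*(t - 5)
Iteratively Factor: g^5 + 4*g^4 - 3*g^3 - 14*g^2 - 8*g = (g)*(g^4 + 4*g^3 - 3*g^2 - 14*g - 8) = g*(g + 1)*(g^3 + 3*g^2 - 6*g - 8) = g*(g - 2)*(g + 1)*(g^2 + 5*g + 4) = g*(g - 2)*(g + 1)*(g + 4)*(g + 1)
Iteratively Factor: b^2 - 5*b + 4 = (b - 1)*(b - 4)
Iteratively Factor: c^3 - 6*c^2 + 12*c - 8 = (c - 2)*(c^2 - 4*c + 4) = (c - 2)^2*(c - 2)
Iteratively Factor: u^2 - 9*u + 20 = (u - 5)*(u - 4)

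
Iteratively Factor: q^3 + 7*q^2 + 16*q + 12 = (q + 2)*(q^2 + 5*q + 6) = (q + 2)^2*(q + 3)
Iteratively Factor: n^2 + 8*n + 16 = (n + 4)*(n + 4)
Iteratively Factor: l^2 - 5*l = (l - 5)*(l)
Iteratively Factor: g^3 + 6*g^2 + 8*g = (g + 4)*(g^2 + 2*g) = g*(g + 4)*(g + 2)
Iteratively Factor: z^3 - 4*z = (z)*(z^2 - 4) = z*(z + 2)*(z - 2)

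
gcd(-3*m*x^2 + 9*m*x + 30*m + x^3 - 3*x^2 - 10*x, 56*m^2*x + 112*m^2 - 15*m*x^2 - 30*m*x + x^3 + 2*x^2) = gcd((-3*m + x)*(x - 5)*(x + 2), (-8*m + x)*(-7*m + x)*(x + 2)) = x + 2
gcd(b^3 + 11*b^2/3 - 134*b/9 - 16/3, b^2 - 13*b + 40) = 1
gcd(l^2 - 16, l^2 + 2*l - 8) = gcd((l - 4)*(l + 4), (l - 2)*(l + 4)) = l + 4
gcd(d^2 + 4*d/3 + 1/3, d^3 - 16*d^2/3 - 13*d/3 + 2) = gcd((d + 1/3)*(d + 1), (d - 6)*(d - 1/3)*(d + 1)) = d + 1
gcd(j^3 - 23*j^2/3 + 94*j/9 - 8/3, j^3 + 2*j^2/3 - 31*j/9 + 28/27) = j^2 - 5*j/3 + 4/9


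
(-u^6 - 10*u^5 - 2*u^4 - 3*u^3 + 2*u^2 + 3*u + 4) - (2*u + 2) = -u^6 - 10*u^5 - 2*u^4 - 3*u^3 + 2*u^2 + u + 2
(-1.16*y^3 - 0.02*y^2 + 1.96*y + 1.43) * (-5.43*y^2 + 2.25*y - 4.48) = 6.2988*y^5 - 2.5014*y^4 - 5.491*y^3 - 3.2653*y^2 - 5.5633*y - 6.4064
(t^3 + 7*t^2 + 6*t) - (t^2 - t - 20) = t^3 + 6*t^2 + 7*t + 20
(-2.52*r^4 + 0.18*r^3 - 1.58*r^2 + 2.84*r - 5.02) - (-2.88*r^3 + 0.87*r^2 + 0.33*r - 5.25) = -2.52*r^4 + 3.06*r^3 - 2.45*r^2 + 2.51*r + 0.23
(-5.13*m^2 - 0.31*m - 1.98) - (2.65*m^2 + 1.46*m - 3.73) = -7.78*m^2 - 1.77*m + 1.75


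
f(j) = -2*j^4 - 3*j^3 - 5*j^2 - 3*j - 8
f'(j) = -8*j^3 - 9*j^2 - 10*j - 3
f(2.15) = -110.11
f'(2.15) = -145.61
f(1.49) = -43.35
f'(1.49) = -64.34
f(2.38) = -148.08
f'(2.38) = -185.63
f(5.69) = -2836.03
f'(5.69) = -1825.04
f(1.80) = -68.09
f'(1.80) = -96.82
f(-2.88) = -106.76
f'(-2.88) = 142.25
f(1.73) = -61.60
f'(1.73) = -88.66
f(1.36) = -35.72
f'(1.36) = -53.37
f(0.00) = -8.00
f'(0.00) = -3.00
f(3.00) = -305.00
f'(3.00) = -330.00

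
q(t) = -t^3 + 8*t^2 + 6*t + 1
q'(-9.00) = -381.00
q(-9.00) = 1324.00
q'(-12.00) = -618.00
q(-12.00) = 2809.00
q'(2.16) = 26.56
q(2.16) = 41.21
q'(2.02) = 26.08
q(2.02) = 37.52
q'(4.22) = 20.09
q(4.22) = 93.64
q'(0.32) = 10.81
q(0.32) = 3.71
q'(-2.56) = -54.62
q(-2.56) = 54.85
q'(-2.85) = -63.97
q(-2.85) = 72.03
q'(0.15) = 8.33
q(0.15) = 2.08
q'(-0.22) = 2.33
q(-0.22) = 0.08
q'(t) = -3*t^2 + 16*t + 6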